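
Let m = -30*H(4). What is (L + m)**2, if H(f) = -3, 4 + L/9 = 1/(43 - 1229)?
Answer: 4100481225/1406596 ≈ 2915.2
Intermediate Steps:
L = -42705/1186 (L = -36 + 9/(43 - 1229) = -36 + 9/(-1186) = -36 + 9*(-1/1186) = -36 - 9/1186 = -42705/1186 ≈ -36.008)
m = 90 (m = -30*(-3) = 90)
(L + m)**2 = (-42705/1186 + 90)**2 = (64035/1186)**2 = 4100481225/1406596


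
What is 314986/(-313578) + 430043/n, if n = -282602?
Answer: -111933848713/44308884978 ≈ -2.5262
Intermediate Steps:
314986/(-313578) + 430043/n = 314986/(-313578) + 430043/(-282602) = 314986*(-1/313578) + 430043*(-1/282602) = -157493/156789 - 430043/282602 = -111933848713/44308884978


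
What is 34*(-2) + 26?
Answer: -42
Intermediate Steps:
34*(-2) + 26 = -68 + 26 = -42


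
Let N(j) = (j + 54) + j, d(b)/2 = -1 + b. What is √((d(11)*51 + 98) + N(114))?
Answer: 10*√14 ≈ 37.417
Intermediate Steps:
d(b) = -2 + 2*b (d(b) = 2*(-1 + b) = -2 + 2*b)
N(j) = 54 + 2*j (N(j) = (54 + j) + j = 54 + 2*j)
√((d(11)*51 + 98) + N(114)) = √(((-2 + 2*11)*51 + 98) + (54 + 2*114)) = √(((-2 + 22)*51 + 98) + (54 + 228)) = √((20*51 + 98) + 282) = √((1020 + 98) + 282) = √(1118 + 282) = √1400 = 10*√14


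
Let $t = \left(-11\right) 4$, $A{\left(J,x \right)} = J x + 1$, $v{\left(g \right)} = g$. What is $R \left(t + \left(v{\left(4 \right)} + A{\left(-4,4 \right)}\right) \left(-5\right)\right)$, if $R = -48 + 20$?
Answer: $-308$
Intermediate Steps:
$A{\left(J,x \right)} = 1 + J x$
$R = -28$
$t = -44$
$R \left(t + \left(v{\left(4 \right)} + A{\left(-4,4 \right)}\right) \left(-5\right)\right) = - 28 \left(-44 + \left(4 + \left(1 - 16\right)\right) \left(-5\right)\right) = - 28 \left(-44 + \left(4 - 15\right) \left(-5\right)\right) = - 28 \left(-44 - -55\right) = - 28 \left(-44 + 55\right) = \left(-28\right) 11 = -308$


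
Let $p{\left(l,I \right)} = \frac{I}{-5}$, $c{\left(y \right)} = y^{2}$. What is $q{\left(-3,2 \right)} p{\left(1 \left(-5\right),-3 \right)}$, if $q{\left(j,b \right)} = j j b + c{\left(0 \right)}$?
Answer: $\frac{54}{5} \approx 10.8$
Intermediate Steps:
$p{\left(l,I \right)} = - \frac{I}{5}$ ($p{\left(l,I \right)} = I \left(- \frac{1}{5}\right) = - \frac{I}{5}$)
$q{\left(j,b \right)} = b j^{2}$ ($q{\left(j,b \right)} = j j b + 0^{2} = j^{2} b + 0 = b j^{2} + 0 = b j^{2}$)
$q{\left(-3,2 \right)} p{\left(1 \left(-5\right),-3 \right)} = 2 \left(-3\right)^{2} \left(\left(- \frac{1}{5}\right) \left(-3\right)\right) = 2 \cdot 9 \cdot \frac{3}{5} = 18 \cdot \frac{3}{5} = \frac{54}{5}$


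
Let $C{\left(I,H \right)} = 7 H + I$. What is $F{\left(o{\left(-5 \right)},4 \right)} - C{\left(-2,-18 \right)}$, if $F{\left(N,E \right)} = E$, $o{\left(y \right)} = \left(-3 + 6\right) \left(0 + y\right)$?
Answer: $132$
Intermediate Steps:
$o{\left(y \right)} = 3 y$
$C{\left(I,H \right)} = I + 7 H$
$F{\left(o{\left(-5 \right)},4 \right)} - C{\left(-2,-18 \right)} = 4 - \left(-2 + 7 \left(-18\right)\right) = 4 - \left(-2 - 126\right) = 4 - -128 = 4 + 128 = 132$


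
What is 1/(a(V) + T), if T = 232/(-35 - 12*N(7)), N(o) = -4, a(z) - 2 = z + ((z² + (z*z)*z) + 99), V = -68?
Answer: -13/4026843 ≈ -3.2283e-6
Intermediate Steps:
a(z) = 101 + z + z² + z³ (a(z) = 2 + (z + ((z² + (z*z)*z) + 99)) = 2 + (z + ((z² + z²*z) + 99)) = 2 + (z + ((z² + z³) + 99)) = 2 + (z + (99 + z² + z³)) = 2 + (99 + z + z² + z³) = 101 + z + z² + z³)
T = 232/13 (T = 232/(-35 - 12*(-4)) = 232/(-35 + 48) = 232/13 ≈ 17.846)
1/(a(V) + T) = 1/((101 - 68 + (-68)² + (-68)³) + 232/13) = 1/((101 - 68 + 4624 - 314432) + 232/13) = 1/(-309775 + 232/13) = 1/(-4026843/13) = -13/4026843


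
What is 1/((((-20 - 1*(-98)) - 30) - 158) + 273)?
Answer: 1/163 ≈ 0.0061350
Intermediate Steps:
1/((((-20 - 1*(-98)) - 30) - 158) + 273) = 1/((((-20 + 98) - 30) - 158) + 273) = 1/(((78 - 30) - 158) + 273) = 1/((48 - 158) + 273) = 1/(-110 + 273) = 1/163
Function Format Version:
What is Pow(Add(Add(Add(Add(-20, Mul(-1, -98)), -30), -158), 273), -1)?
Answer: Rational(1, 163) ≈ 0.0061350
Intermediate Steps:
Pow(Add(Add(Add(Add(-20, Mul(-1, -98)), -30), -158), 273), -1) = Pow(Add(Add(Add(Add(-20, 98), -30), -158), 273), -1) = Pow(Add(Add(Add(78, -30), -158), 273), -1) = Pow(Add(Add(48, -158), 273), -1) = Pow(Add(-110, 273), -1) = Pow(163, -1) = Rational(1, 163)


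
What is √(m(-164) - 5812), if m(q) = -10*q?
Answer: 2*I*√1043 ≈ 64.591*I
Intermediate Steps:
√(m(-164) - 5812) = √(-10*(-164) - 5812) = √(1640 - 5812) = √(-4172) = 2*I*√1043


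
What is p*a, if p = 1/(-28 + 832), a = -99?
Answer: -33/268 ≈ -0.12313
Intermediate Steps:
p = 1/804 ≈ 0.0012438
p*a = (1/804)*(-99) = -33/268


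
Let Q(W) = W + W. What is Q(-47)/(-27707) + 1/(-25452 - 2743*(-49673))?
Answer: 131649869797/38804491221145 ≈ 0.0033926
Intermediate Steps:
Q(W) = 2*W
Q(-47)/(-27707) + 1/(-25452 - 2743*(-49673)) = (2*(-47))/(-27707) + 1/(-25452 - 2743*(-49673)) = -94*(-1/27707) - 1/49673/(-28195) = 94/27707 - 1/28195*(-1/49673) = 94/27707 + 1/1400530235 = 131649869797/38804491221145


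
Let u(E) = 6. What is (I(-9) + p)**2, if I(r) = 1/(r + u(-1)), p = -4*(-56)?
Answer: 450241/9 ≈ 50027.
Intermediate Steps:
p = 224
I(r) = 1/(6 + r) (I(r) = 1/(r + 6) = 1/(6 + r))
(I(-9) + p)**2 = (1/(6 - 9) + 224)**2 = (1/(-3) + 224)**2 = (-1/3 + 224)**2 = (671/3)**2 = 450241/9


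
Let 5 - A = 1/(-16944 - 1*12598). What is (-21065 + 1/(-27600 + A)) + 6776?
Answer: -11648556995863/815211489 ≈ -14289.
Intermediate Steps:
A = 147711/29542 (A = 5 - 1/(-16944 - 1*12598) = 5 - 1/(-16944 - 12598) = 5 - 1/(-29542) = 5 - 1*(-1/29542) = 5 + 1/29542 = 147711/29542 ≈ 5.0000)
(-21065 + 1/(-27600 + A)) + 6776 = (-21065 + 1/(-27600 + 147711/29542)) + 6776 = (-21065 + 1/(-815211489/29542)) + 6776 = (-21065 - 29542/815211489) + 6776 = -17172430045327/815211489 + 6776 = -11648556995863/815211489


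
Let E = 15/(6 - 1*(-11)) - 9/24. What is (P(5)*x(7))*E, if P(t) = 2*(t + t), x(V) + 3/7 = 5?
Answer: 5520/119 ≈ 46.387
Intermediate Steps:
E = 69/136 (E = 15/(6 + 11) - 9*1/24 = 15/17 - 3/8 = 69/136 ≈ 0.50735)
x(V) = 32/7 (x(V) = -3/7 + 5 = 32/7)
P(t) = 4*t (P(t) = 2*(2*t) = 4*t)
(P(5)*x(7))*E = ((4*5)*(32/7))*(69/136) = (20*(32/7))*(69/136) = (640/7)*(69/136) = 5520/119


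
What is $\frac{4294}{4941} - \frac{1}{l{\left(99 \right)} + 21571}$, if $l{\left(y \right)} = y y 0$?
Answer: $\frac{92620933}{106582311} \approx 0.86901$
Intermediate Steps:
$l{\left(y \right)} = 0$ ($l{\left(y \right)} = y^{2} \cdot 0 = 0$)
$\frac{4294}{4941} - \frac{1}{l{\left(99 \right)} + 21571} = \frac{4294}{4941} - \frac{1}{0 + 21571} = 4294 \cdot \frac{1}{4941} - \frac{1}{21571} = \frac{4294}{4941} - \frac{1}{21571} = \frac{92620933}{106582311}$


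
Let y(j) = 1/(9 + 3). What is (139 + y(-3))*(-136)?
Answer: -56746/3 ≈ -18915.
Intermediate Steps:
y(j) = 1/12
(139 + y(-3))*(-136) = (139 + 1/12)*(-136) = (1669/12)*(-136) = -56746/3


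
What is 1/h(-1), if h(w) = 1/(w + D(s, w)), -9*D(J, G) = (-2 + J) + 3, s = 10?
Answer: -20/9 ≈ -2.2222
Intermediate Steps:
D(J, G) = -⅑ - J/9 (D(J, G) = -((-2 + J) + 3)/9 = -(1 + J)/9 = -⅑ - J/9)
h(w) = 1/(-11/9 + w) (h(w) = 1/(w + (-⅑ - ⅑*10)) = 1/(w + (-⅑ - 10/9)) = 1/(w - 11/9) = 1/(-11/9 + w))
1/h(-1) = 1/(9/(-11 + 9*(-1))) = 1/(9/(-11 - 9)) = 1/(9/(-20)) = 1/(9*(-1/20)) = 1/(-9/20) = -20/9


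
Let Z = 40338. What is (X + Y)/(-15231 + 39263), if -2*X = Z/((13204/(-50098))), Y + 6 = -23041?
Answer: 353056987/158659264 ≈ 2.2253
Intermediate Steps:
Y = -23047 (Y = -6 - 23041 = -23047)
X = 505213281/6602 (X = -20169/(13204/(-50098)) = -20169/(13204*(-1/50098)) = -20169/(-6602/25049) = -20169*(-25049)/6602 = -1/2*(-505213281/3301) = 505213281/6602 ≈ 76524.)
(X + Y)/(-15231 + 39263) = (505213281/6602 - 23047)/(-15231 + 39263) = (353056987/6602)/24032 = (353056987/6602)*(1/24032) = 353056987/158659264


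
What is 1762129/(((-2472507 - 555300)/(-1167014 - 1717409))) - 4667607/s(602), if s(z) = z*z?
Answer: 6119554449343519/3645479628 ≈ 1.6787e+6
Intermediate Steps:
s(z) = z²
1762129/(((-2472507 - 555300)/(-1167014 - 1717409))) - 4667607/s(602) = 1762129/(((-2472507 - 555300)/(-1167014 - 1717409))) - 4667607/(602²) = 1762129/((-3027807/(-2884423))) - 4667607/362404 = 1762129/((-3027807*(-1/2884423))) - 4667607*1/362404 = 1762129/(3027807/2884423) - 15507/1204 = 1762129*(2884423/3027807) - 15507/1204 = 5082725416567/3027807 - 15507/1204 = 6119554449343519/3645479628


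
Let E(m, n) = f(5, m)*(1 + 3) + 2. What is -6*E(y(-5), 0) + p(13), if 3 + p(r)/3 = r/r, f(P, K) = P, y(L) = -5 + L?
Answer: -138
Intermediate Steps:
p(r) = -6 (p(r) = -9 + 3*(r/r) = -9 + 3*1 = -9 + 3 = -6)
E(m, n) = 22 (E(m, n) = 5*(1 + 3) + 2 = 5*4 + 2 = 20 + 2 = 22)
-6*E(y(-5), 0) + p(13) = -6*22 - 6 = -132 - 6 = -138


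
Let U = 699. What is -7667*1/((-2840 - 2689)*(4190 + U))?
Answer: 7667/27031281 ≈ 0.00028363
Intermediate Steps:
-7667*1/((-2840 - 2689)*(4190 + U)) = -7667*1/((-2840 - 2689)*(4190 + 699)) = -7667/(4889*(-5529)) = -7667/(-27031281) = -7667*(-1/27031281) = 7667/27031281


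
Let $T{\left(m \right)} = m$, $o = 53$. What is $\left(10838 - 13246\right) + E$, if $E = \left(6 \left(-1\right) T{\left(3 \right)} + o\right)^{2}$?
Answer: $-1183$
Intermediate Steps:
$E = 1225$ ($E = \left(6 \left(-1\right) 3 + 53\right)^{2} = \left(\left(-6\right) 3 + 53\right)^{2} = \left(-18 + 53\right)^{2} = 35^{2} = 1225$)
$\left(10838 - 13246\right) + E = \left(10838 - 13246\right) + 1225 = -2408 + 1225 = -1183$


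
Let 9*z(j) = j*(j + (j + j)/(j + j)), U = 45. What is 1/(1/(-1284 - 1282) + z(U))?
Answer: 2566/590179 ≈ 0.0043478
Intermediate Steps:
z(j) = j*(1 + j)/9 (z(j) = (j*(j + (j + j)/(j + j)))/9 = (j*(j + (2*j)/((2*j))))/9 = (j*(j + (2*j)*(1/(2*j))))/9 = (j*(j + 1))/9 = (j*(1 + j))/9 = j*(1 + j)/9)
1/(1/(-1284 - 1282) + z(U)) = 1/(1/(-1284 - 1282) + (1/9)*45*(1 + 45)) = 1/(1/(-2566) + (1/9)*45*46) = 1/(-1/2566 + 230) = 1/(590179/2566) = 2566/590179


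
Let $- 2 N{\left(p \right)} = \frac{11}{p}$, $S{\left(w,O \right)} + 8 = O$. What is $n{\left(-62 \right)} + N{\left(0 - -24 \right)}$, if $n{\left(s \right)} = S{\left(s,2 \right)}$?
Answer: $- \frac{299}{48} \approx -6.2292$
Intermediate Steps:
$S{\left(w,O \right)} = -8 + O$
$n{\left(s \right)} = -6$ ($n{\left(s \right)} = -8 + 2 = -6$)
$N{\left(p \right)} = - \frac{11}{2 p}$ ($N{\left(p \right)} = - \frac{11 \frac{1}{p}}{2} = - \frac{11}{2 p}$)
$n{\left(-62 \right)} + N{\left(0 - -24 \right)} = -6 - \frac{11}{2 \left(0 - -24\right)} = -6 - \frac{11}{2 \left(0 + 24\right)} = -6 - \frac{11}{2 \cdot 24} = -6 - \frac{11}{48} = - \frac{299}{48}$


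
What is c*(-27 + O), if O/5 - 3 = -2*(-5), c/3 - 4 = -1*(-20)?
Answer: 2736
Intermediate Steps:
c = 72 (c = 12 + 3*(-1*(-20)) = 12 + 3*20 = 12 + 60 = 72)
O = 65 (O = 15 + 5*(-2*(-5)) = 15 + 5*10 = 15 + 50 = 65)
c*(-27 + O) = 72*(-27 + 65) = 72*38 = 2736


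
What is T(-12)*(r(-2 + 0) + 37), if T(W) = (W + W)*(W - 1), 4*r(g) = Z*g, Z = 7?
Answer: 10452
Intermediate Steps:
r(g) = 7*g/4 (r(g) = (7*g)/4 = 7*g/4)
T(W) = 2*W*(-1 + W) (T(W) = (2*W)*(-1 + W) = 2*W*(-1 + W))
T(-12)*(r(-2 + 0) + 37) = (2*(-12)*(-1 - 12))*(7*(-2 + 0)/4 + 37) = (2*(-12)*(-13))*((7/4)*(-2) + 37) = 312*(-7/2 + 37) = 312*(67/2) = 10452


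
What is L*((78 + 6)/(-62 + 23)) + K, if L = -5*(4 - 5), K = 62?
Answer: 666/13 ≈ 51.231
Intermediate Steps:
L = 5 (L = -5*(-1) = 5)
L*((78 + 6)/(-62 + 23)) + K = 5*((78 + 6)/(-62 + 23)) + 62 = 5*(84/(-39)) + 62 = 5*(84*(-1/39)) + 62 = 5*(-28/13) + 62 = -140/13 + 62 = 666/13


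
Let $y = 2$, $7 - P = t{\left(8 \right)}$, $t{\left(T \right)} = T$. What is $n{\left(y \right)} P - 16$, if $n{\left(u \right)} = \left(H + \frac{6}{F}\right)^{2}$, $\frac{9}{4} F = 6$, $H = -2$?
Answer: $- \frac{257}{16} \approx -16.063$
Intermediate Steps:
$P = -1$ ($P = 7 - 8 = -1$)
$F = \frac{8}{3}$ ($F = \frac{4}{9} \cdot 6 = \frac{8}{3} \approx 2.6667$)
$n{\left(u \right)} = \frac{1}{16}$ ($n{\left(u \right)} = \left(-2 + \frac{6}{\frac{8}{3}}\right)^{2} = \left(-2 + 6 \cdot \frac{3}{8}\right)^{2} = \left(-2 + \frac{9}{4}\right)^{2} = \left(\frac{1}{4}\right)^{2} = \frac{1}{16}$)
$n{\left(y \right)} P - 16 = \frac{1}{16} \left(-1\right) - 16 = - \frac{1}{16} - 16 = - \frac{257}{16}$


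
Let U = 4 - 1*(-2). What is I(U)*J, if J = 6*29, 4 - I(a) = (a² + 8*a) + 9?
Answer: -15486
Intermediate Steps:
U = 6 (U = 4 + 2 = 6)
I(a) = -5 - a² - 8*a (I(a) = 4 - ((a² + 8*a) + 9) = 4 - (9 + a² + 8*a) = 4 + (-9 - a² - 8*a) = -5 - a² - 8*a)
J = 174
I(U)*J = (-5 - 1*6² - 8*6)*174 = (-5 - 1*36 - 48)*174 = (-5 - 36 - 48)*174 = -89*174 = -15486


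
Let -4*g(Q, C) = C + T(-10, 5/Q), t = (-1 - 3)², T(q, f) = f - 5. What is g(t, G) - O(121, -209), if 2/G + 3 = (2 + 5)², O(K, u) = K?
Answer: -176403/1472 ≈ -119.84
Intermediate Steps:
G = 1/23 (G = 2/(-3 + (2 + 5)²) = 2/(-3 + 7²) = 2/(-3 + 49) = 2/46 = 2*(1/46) = 1/23 ≈ 0.043478)
T(q, f) = -5 + f
t = 16 (t = (-4)² = 16)
g(Q, C) = 5/4 - 5/(4*Q) - C/4 (g(Q, C) = -(C + (-5 + 5/Q))/4 = -(-5 + C + 5/Q)/4 = 5/4 - 5/(4*Q) - C/4)
g(t, G) - O(121, -209) = (¼)*(-5 + 5*16 - 1*1/23*16)/16 - 1*121 = (¼)*(1/16)*(-5 + 80 - 16/23) - 121 = (¼)*(1/16)*(1709/23) - 121 = 1709/1472 - 121 = -176403/1472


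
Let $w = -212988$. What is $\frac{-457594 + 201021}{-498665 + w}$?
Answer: $\frac{256573}{711653} \approx 0.36053$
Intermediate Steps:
$\frac{-457594 + 201021}{-498665 + w} = \frac{-457594 + 201021}{-498665 - 212988} = - \frac{256573}{-711653} = \left(-256573\right) \left(- \frac{1}{711653}\right) = \frac{256573}{711653}$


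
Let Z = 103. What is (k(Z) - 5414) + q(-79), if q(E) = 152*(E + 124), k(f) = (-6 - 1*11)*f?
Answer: -325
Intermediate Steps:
k(f) = -17*f (k(f) = (-6 - 11)*f = -17*f)
q(E) = 18848 + 152*E (q(E) = 152*(124 + E) = 18848 + 152*E)
(k(Z) - 5414) + q(-79) = (-17*103 - 5414) + (18848 + 152*(-79)) = (-1751 - 5414) + (18848 - 12008) = -7165 + 6840 = -325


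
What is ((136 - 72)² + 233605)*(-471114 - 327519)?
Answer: -189835862733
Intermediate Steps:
((136 - 72)² + 233605)*(-471114 - 327519) = (64² + 233605)*(-798633) = (4096 + 233605)*(-798633) = 237701*(-798633) = -189835862733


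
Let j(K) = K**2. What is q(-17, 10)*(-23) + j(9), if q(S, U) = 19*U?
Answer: -4289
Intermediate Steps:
q(-17, 10)*(-23) + j(9) = (19*10)*(-23) + 9**2 = 190*(-23) + 81 = -4370 + 81 = -4289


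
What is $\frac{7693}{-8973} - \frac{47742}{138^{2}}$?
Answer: $- \frac{31938581}{9493434} \approx -3.3643$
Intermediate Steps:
$\frac{7693}{-8973} - \frac{47742}{138^{2}} = 7693 \left(- \frac{1}{8973}\right) - \frac{47742}{19044} = - \frac{7693}{8973} - \frac{7957}{3174} = - \frac{31938581}{9493434}$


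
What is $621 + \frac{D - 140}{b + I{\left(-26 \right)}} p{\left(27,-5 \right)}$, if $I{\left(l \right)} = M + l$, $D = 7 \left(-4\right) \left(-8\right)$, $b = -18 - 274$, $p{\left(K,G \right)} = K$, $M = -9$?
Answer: $\frac{66933}{109} \approx 614.06$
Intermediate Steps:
$b = -292$
$D = 224$ ($D = \left(-28\right) \left(-8\right) = 224$)
$I{\left(l \right)} = -9 + l$
$621 + \frac{D - 140}{b + I{\left(-26 \right)}} p{\left(27,-5 \right)} = 621 + \frac{224 - 140}{-292 - 35} \cdot 27 = 621 + \frac{84}{-292 - 35} \cdot 27 = 621 + \frac{84}{-327} \cdot 27 = 621 + 84 \left(- \frac{1}{327}\right) 27 = 621 - \frac{756}{109} = \frac{66933}{109}$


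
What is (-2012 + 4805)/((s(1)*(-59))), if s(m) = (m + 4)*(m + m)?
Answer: -2793/590 ≈ -4.7339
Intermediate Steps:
s(m) = 2*m*(4 + m) (s(m) = (4 + m)*(2*m) = 2*m*(4 + m))
(-2012 + 4805)/((s(1)*(-59))) = (-2012 + 4805)/(((2*1*(4 + 1))*(-59))) = 2793/(((2*1*5)*(-59))) = 2793/((10*(-59))) = 2793/(-590) = 2793*(-1/590) = -2793/590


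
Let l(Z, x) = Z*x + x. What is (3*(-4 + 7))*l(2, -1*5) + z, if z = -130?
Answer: -265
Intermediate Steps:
l(Z, x) = x + Z*x
(3*(-4 + 7))*l(2, -1*5) + z = (3*(-4 + 7))*((-1*5)*(1 + 2)) - 130 = (3*3)*(-5*3) - 130 = 9*(-15) - 130 = -135 - 130 = -265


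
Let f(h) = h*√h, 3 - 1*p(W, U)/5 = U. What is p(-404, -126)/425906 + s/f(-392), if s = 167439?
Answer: 645/425906 + 167439*I*√2/10976 ≈ 0.0015144 + 21.574*I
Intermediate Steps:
p(W, U) = 15 - 5*U
f(h) = h^(3/2)
p(-404, -126)/425906 + s/f(-392) = (15 - 5*(-126))/425906 + 167439/((-392)^(3/2)) = (15 + 630)*(1/425906) + 167439/((-5488*I*√2)) = 645*(1/425906) + 167439*(I*√2/10976) = 645/425906 + 167439*I*√2/10976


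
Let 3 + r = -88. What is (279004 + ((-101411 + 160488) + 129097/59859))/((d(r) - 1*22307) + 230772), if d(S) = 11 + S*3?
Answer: 20237319676/12462823377 ≈ 1.6238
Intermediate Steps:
r = -91 (r = -3 - 88 = -91)
d(S) = 11 + 3*S
(279004 + ((-101411 + 160488) + 129097/59859))/((d(r) - 1*22307) + 230772) = (279004 + ((-101411 + 160488) + 129097/59859))/(((11 + 3*(-91)) - 1*22307) + 230772) = (279004 + (59077 + 129097*(1/59859)))/(((11 - 273) - 22307) + 230772) = (279004 + (59077 + 129097/59859))/((-262 - 22307) + 230772) = (279004 + 3536419240/59859)/(-22569 + 230772) = (20237319676/59859)/208203 = (20237319676/59859)*(1/208203) = 20237319676/12462823377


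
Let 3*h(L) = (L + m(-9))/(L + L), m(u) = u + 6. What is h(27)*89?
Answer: 356/27 ≈ 13.185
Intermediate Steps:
m(u) = 6 + u
h(L) = (-3 + L)/(6*L) (h(L) = ((L + (6 - 9))/(L + L))/3 = ((L - 3)/((2*L)))/3 = ((-3 + L)*(1/(2*L)))/3 = ((-3 + L)/(2*L))/3 = (-3 + L)/(6*L))
h(27)*89 = ((⅙)*(-3 + 27)/27)*89 = ((⅙)*(1/27)*24)*89 = (4/27)*89 = 356/27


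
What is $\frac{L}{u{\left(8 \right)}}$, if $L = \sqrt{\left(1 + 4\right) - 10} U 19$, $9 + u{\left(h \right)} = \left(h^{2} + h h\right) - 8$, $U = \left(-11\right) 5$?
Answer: $- \frac{1045 i \sqrt{5}}{111} \approx - 21.051 i$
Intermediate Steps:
$U = -55$
$u{\left(h \right)} = -17 + 2 h^{2}$ ($u{\left(h \right)} = -9 - \left(8 - h^{2} - h h\right) = -9 + \left(\left(h^{2} + h^{2}\right) - 8\right) = -9 + \left(2 h^{2} - 8\right) = -9 + \left(-8 + 2 h^{2}\right) = -17 + 2 h^{2}$)
$L = - 1045 i \sqrt{5}$ ($L = \sqrt{\left(1 + 4\right) - 10} \left(-55\right) 19 = \sqrt{5 - 10} \left(-55\right) 19 = \sqrt{-5} \left(-55\right) 19 = i \sqrt{5} \left(-55\right) 19 = - 55 i \sqrt{5} \cdot 19 = - 1045 i \sqrt{5} \approx - 2336.7 i$)
$\frac{L}{u{\left(8 \right)}} = \frac{\left(-1045\right) i \sqrt{5}}{-17 + 2 \cdot 8^{2}} = \frac{\left(-1045\right) i \sqrt{5}}{-17 + 2 \cdot 64} = \frac{\left(-1045\right) i \sqrt{5}}{-17 + 128} = \frac{\left(-1045\right) i \sqrt{5}}{111} = - 1045 i \sqrt{5} \cdot \frac{1}{111} = - \frac{1045 i \sqrt{5}}{111}$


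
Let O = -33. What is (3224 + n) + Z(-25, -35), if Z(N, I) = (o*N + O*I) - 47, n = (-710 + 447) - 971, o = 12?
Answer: 2798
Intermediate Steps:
n = -1234 (n = -263 - 971 = -1234)
Z(N, I) = -47 - 33*I + 12*N (Z(N, I) = (12*N - 33*I) - 47 = (-33*I + 12*N) - 47 = -47 - 33*I + 12*N)
(3224 + n) + Z(-25, -35) = (3224 - 1234) + (-47 - 33*(-35) + 12*(-25)) = 1990 + (-47 + 1155 - 300) = 1990 + 808 = 2798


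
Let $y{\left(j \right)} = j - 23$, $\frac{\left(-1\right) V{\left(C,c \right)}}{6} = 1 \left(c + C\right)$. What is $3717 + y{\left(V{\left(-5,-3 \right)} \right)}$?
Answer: $3742$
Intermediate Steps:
$V{\left(C,c \right)} = - 6 C - 6 c$ ($V{\left(C,c \right)} = - 6 \cdot 1 \left(c + C\right) = - 6 \cdot 1 \left(C + c\right) = - 6 \left(C + c\right) = - 6 C - 6 c$)
$y{\left(j \right)} = -23 + j$
$3717 + y{\left(V{\left(-5,-3 \right)} \right)} = 3717 - -25 = 3717 + \left(-23 + \left(30 + 18\right)\right) = 3717 + \left(-23 + 48\right) = 3717 + 25 = 3742$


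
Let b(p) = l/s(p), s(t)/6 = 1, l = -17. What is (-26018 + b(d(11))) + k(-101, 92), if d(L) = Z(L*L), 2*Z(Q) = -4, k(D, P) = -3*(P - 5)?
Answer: -157691/6 ≈ -26282.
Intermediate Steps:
k(D, P) = 15 - 3*P (k(D, P) = -3*(-5 + P) = 15 - 3*P)
s(t) = 6 (s(t) = 6*1 = 6)
Z(Q) = -2 (Z(Q) = (1/2)*(-4) = -2)
d(L) = -2
b(p) = -17/6
(-26018 + b(d(11))) + k(-101, 92) = (-26018 - 17/6) + (15 - 3*92) = -156125/6 + (15 - 276) = -156125/6 - 261 = -157691/6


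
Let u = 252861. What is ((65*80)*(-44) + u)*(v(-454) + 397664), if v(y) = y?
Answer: 9557269810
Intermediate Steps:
((65*80)*(-44) + u)*(v(-454) + 397664) = ((65*80)*(-44) + 252861)*(-454 + 397664) = (5200*(-44) + 252861)*397210 = (-228800 + 252861)*397210 = 24061*397210 = 9557269810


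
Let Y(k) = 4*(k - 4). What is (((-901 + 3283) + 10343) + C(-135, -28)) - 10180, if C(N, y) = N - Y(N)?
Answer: 2966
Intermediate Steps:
Y(k) = -16 + 4*k (Y(k) = 4*(-4 + k) = -16 + 4*k)
C(N, y) = 16 - 3*N (C(N, y) = N - (-16 + 4*N) = N + (16 - 4*N) = 16 - 3*N)
(((-901 + 3283) + 10343) + C(-135, -28)) - 10180 = (((-901 + 3283) + 10343) + (16 - 3*(-135))) - 10180 = ((2382 + 10343) + (16 + 405)) - 10180 = (12725 + 421) - 10180 = 13146 - 10180 = 2966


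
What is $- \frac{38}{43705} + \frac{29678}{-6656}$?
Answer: $- \frac{648664959}{145450240} \approx -4.4597$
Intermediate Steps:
$- \frac{38}{43705} + \frac{29678}{-6656} = \left(-38\right) \frac{1}{43705} + 29678 \left(- \frac{1}{6656}\right) = - \frac{38}{43705} - \frac{14839}{3328} = - \frac{648664959}{145450240}$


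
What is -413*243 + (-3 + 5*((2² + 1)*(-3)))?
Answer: -100437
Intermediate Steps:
-413*243 + (-3 + 5*((2² + 1)*(-3))) = -100359 + (-3 + 5*((4 + 1)*(-3))) = -100359 + (-3 + 5*(5*(-3))) = -100359 + (-3 + 5*(-15)) = -100359 + (-3 - 75) = -100359 - 78 = -100437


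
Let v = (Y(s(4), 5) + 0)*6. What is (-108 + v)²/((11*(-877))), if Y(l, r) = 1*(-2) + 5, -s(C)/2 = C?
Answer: -8100/9647 ≈ -0.83964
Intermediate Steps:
s(C) = -2*C
Y(l, r) = 3 (Y(l, r) = -2 + 5 = 3)
v = 18 (v = (3 + 0)*6 = 3*6 = 18)
(-108 + v)²/((11*(-877))) = (-108 + 18)²/((11*(-877))) = (-90)²/(-9647) = 8100*(-1/9647) = -8100/9647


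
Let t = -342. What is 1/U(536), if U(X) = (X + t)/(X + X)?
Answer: 536/97 ≈ 5.5258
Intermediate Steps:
U(X) = (-342 + X)/(2*X) (U(X) = (X - 342)/(X + X) = (-342 + X)/((2*X)) = (-342 + X)*(1/(2*X)) = (-342 + X)/(2*X))
1/U(536) = 1/((½)*(-342 + 536)/536) = 1/((½)*(1/536)*194) = 1/(97/536) = 536/97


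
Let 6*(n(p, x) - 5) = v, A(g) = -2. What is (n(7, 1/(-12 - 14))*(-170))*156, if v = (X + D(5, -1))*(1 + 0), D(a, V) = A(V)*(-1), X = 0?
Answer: -141440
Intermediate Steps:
D(a, V) = 2 (D(a, V) = -2*(-1) = 2)
v = 2 (v = (0 + 2)*(1 + 0) = 2*1 = 2)
n(p, x) = 16/3 (n(p, x) = 5 + (⅙)*2 = 5 + ⅓ = 16/3)
(n(7, 1/(-12 - 14))*(-170))*156 = ((16/3)*(-170))*156 = -2720/3*156 = -141440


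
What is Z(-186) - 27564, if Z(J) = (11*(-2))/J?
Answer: -2563441/93 ≈ -27564.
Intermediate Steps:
Z(J) = -22/J
Z(-186) - 27564 = -22/(-186) - 27564 = -22*(-1/186) - 27564 = 11/93 - 27564 = -2563441/93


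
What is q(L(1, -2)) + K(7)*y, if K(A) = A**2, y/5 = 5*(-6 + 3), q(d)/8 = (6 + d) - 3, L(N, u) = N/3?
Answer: -10945/3 ≈ -3648.3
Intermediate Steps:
L(N, u) = N/3 (L(N, u) = N*(1/3) = N/3)
q(d) = 24 + 8*d (q(d) = 8*((6 + d) - 3) = 8*(3 + d) = 24 + 8*d)
y = -75 (y = 5*(5*(-6 + 3)) = 5*(5*(-3)) = 5*(-15) = -75)
q(L(1, -2)) + K(7)*y = (24 + 8*((1/3)*1)) + 7**2*(-75) = (24 + 8*(1/3)) + 49*(-75) = (24 + 8/3) - 3675 = 80/3 - 3675 = -10945/3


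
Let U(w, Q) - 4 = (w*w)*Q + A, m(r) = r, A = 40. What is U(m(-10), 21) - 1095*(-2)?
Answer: 4334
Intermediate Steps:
U(w, Q) = 44 + Q*w**2 (U(w, Q) = 4 + ((w*w)*Q + 40) = 4 + (w**2*Q + 40) = 4 + (Q*w**2 + 40) = 4 + (40 + Q*w**2) = 44 + Q*w**2)
U(m(-10), 21) - 1095*(-2) = (44 + 21*(-10)**2) - 1095*(-2) = (44 + 21*100) + 2190 = (44 + 2100) + 2190 = 2144 + 2190 = 4334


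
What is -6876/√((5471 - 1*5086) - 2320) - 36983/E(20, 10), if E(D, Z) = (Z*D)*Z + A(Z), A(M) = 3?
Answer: -36983/2003 + 2292*I*√215/215 ≈ -18.464 + 156.31*I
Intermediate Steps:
E(D, Z) = 3 + D*Z² (E(D, Z) = (Z*D)*Z + 3 = (D*Z)*Z + 3 = D*Z² + 3 = 3 + D*Z²)
-6876/√((5471 - 1*5086) - 2320) - 36983/E(20, 10) = -6876/√((5471 - 1*5086) - 2320) - 36983/(3 + 20*10²) = -6876/√((5471 - 5086) - 2320) - 36983/(3 + 20*100) = -6876/√(385 - 2320) - 36983/(3 + 2000) = -6876*(-I*√215/645) - 36983/2003 = -6876*(-I*√215/645) - 36983*1/2003 = -(-2292)*I*√215/215 - 36983/2003 = 2292*I*√215/215 - 36983/2003 = -36983/2003 + 2292*I*√215/215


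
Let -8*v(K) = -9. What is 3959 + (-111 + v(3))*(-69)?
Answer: 92323/8 ≈ 11540.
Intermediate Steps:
v(K) = 9/8 (v(K) = -1/8*(-9) = 9/8)
3959 + (-111 + v(3))*(-69) = 3959 + (-111 + 9/8)*(-69) = 3959 - 879/8*(-69) = 3959 + 60651/8 = 92323/8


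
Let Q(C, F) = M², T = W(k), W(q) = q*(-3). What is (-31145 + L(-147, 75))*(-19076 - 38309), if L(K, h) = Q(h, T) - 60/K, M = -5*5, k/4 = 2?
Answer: 85816972100/49 ≈ 1.7514e+9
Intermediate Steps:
k = 8 (k = 4*2 = 8)
W(q) = -3*q
M = -25
T = -24 (T = -3*8 = -24)
Q(C, F) = 625 (Q(C, F) = (-25)² = 625)
L(K, h) = 625 - 60/K
(-31145 + L(-147, 75))*(-19076 - 38309) = (-31145 + (625 - 60/(-147)))*(-19076 - 38309) = (-31145 + (625 - 60*(-1/147)))*(-57385) = (-31145 + (625 + 20/49))*(-57385) = (-31145 + 30645/49)*(-57385) = -1495460/49*(-57385) = 85816972100/49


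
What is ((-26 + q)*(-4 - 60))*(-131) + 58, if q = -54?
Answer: -670662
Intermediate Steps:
((-26 + q)*(-4 - 60))*(-131) + 58 = ((-26 - 54)*(-4 - 60))*(-131) + 58 = -80*(-64)*(-131) + 58 = 5120*(-131) + 58 = -670720 + 58 = -670662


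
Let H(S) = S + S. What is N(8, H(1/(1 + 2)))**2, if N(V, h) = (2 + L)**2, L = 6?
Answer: 4096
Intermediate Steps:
H(S) = 2*S
N(V, h) = 64 (N(V, h) = (2 + 6)**2 = 8**2 = 64)
N(8, H(1/(1 + 2)))**2 = 64**2 = 4096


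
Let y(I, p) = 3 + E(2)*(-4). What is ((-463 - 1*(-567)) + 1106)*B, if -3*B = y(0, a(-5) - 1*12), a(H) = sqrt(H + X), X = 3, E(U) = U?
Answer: 6050/3 ≈ 2016.7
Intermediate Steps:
a(H) = sqrt(3 + H) (a(H) = sqrt(H + 3) = sqrt(3 + H))
y(I, p) = -5 (y(I, p) = 3 + 2*(-4) = 3 - 8 = -5)
B = 5/3 (B = -1/3*(-5) = 5/3 ≈ 1.6667)
((-463 - 1*(-567)) + 1106)*B = ((-463 - 1*(-567)) + 1106)*(5/3) = ((-463 + 567) + 1106)*(5/3) = (104 + 1106)*(5/3) = 1210*(5/3) = 6050/3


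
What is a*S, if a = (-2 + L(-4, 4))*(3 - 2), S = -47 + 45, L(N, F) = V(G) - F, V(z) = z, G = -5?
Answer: 22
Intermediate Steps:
L(N, F) = -5 - F
S = -2
a = -11 (a = (-2 + (-5 - 1*4))*(3 - 2) = (-2 + (-5 - 4))*1 = (-2 - 9)*1 = -11*1 = -11)
a*S = -11*(-2) = 22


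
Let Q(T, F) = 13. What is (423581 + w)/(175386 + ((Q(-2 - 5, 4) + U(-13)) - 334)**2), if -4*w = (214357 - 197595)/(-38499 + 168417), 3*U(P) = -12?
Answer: 110061584335/73016774196 ≈ 1.5073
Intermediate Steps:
U(P) = -4 (U(P) = (1/3)*(-12) = -4)
w = -8381/259836 (w = -(214357 - 197595)/(4*(-38499 + 168417)) = -8381/(2*129918) = -1/4*8381/64959 = -8381/259836 ≈ -0.032255)
(423581 + w)/(175386 + ((Q(-2 - 5, 4) + U(-13)) - 334)**2) = (423581 - 8381/259836)/(175386 + ((13 - 4) - 334)**2) = 110061584335/(259836*(175386 + (9 - 334)**2)) = 110061584335/(259836*(175386 + (-325)**2)) = 110061584335/(259836*(175386 + 105625)) = (110061584335/259836)/281011 = (110061584335/259836)*(1/281011) = 110061584335/73016774196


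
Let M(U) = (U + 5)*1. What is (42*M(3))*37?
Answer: 12432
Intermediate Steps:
M(U) = 5 + U (M(U) = (5 + U)*1 = 5 + U)
(42*M(3))*37 = (42*(5 + 3))*37 = (42*8)*37 = 336*37 = 12432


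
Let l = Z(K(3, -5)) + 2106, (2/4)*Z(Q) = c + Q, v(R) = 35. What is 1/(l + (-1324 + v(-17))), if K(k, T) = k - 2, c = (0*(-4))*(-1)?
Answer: 1/819 ≈ 0.0012210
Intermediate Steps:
c = 0 (c = 0*(-1) = 0)
K(k, T) = -2 + k
Z(Q) = 2*Q (Z(Q) = 2*(0 + Q) = 2*Q)
l = 2108 (l = 2*(-2 + 3) + 2106 = 2*1 + 2106 = 2 + 2106 = 2108)
1/(l + (-1324 + v(-17))) = 1/(2108 + (-1324 + 35)) = 1/(2108 - 1289) = 1/819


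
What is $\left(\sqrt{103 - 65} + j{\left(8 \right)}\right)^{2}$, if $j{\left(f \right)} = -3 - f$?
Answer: $\left(11 - \sqrt{38}\right)^{2} \approx 23.383$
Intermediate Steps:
$\left(\sqrt{103 - 65} + j{\left(8 \right)}\right)^{2} = \left(\sqrt{103 - 65} - 11\right)^{2} = \left(\sqrt{38} - 11\right)^{2} = \left(-11 + \sqrt{38}\right)^{2}$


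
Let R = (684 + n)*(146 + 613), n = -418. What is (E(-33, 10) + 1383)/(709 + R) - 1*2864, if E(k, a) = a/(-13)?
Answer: -7543296927/2633839 ≈ -2864.0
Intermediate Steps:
E(k, a) = -a/13 (E(k, a) = a*(-1/13) = -a/13)
R = 201894 (R = (684 - 418)*(146 + 613) = 266*759 = 201894)
(E(-33, 10) + 1383)/(709 + R) - 1*2864 = (-1/13*10 + 1383)/(709 + 201894) - 1*2864 = (-10/13 + 1383)/202603 - 2864 = (17969/13)*(1/202603) - 2864 = 17969/2633839 - 2864 = -7543296927/2633839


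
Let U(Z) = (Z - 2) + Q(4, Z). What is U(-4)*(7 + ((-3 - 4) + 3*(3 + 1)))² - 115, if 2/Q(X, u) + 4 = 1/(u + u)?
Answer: -11537/11 ≈ -1048.8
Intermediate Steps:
Q(X, u) = 2/(-4 + 1/(2*u)) (Q(X, u) = 2/(-4 + 1/(u + u)) = 2/(-4 + 1/(2*u)))
U(Z) = -2 + Z - 4*Z/(-1 + 8*Z) (U(Z) = (Z - 2) - 4*Z/(-1 + 8*Z) = (-2 + Z) - 4*Z/(-1 + 8*Z) = -2 + Z - 4*Z/(-1 + 8*Z))
U(-4)*(7 + ((-3 - 4) + 3*(3 + 1)))² - 115 = ((2 - 21*(-4) + 8*(-4)²)/(-1 + 8*(-4)))*(7 + ((-3 - 4) + 3*(3 + 1)))² - 115 = ((2 + 84 + 8*16)/(-1 - 32))*(7 + (-7 + 3*4))² - 115 = ((2 + 84 + 128)/(-33))*(7 + (-7 + 12))² - 115 = (-1/33*214)*(7 + 5)² - 115 = -214/33*12² - 115 = -214/33*144 - 115 = -10272/11 - 115 = -11537/11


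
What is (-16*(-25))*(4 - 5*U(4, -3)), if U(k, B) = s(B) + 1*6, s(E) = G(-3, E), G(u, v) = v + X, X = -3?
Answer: 1600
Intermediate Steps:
G(u, v) = -3 + v (G(u, v) = v - 3 = -3 + v)
s(E) = -3 + E
U(k, B) = 3 + B (U(k, B) = (-3 + B) + 1*6 = (-3 + B) + 6 = 3 + B)
(-16*(-25))*(4 - 5*U(4, -3)) = (-16*(-25))*(4 - 5*(3 - 3)) = 400*(4 - 5*0) = 400*(4 + 0) = 400*4 = 1600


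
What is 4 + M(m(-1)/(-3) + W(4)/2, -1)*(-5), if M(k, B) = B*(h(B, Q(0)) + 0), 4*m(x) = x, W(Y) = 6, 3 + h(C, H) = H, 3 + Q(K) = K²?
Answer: -26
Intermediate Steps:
Q(K) = -3 + K²
h(C, H) = -3 + H
m(x) = x/4
M(k, B) = -6*B (M(k, B) = B*((-3 + (-3 + 0²)) + 0) = B*((-3 + (-3 + 0)) + 0) = B*((-3 - 3) + 0) = B*(-6 + 0) = B*(-6) = -6*B)
4 + M(m(-1)/(-3) + W(4)/2, -1)*(-5) = 4 - 6*(-1)*(-5) = 4 + 6*(-5) = 4 - 30 = -26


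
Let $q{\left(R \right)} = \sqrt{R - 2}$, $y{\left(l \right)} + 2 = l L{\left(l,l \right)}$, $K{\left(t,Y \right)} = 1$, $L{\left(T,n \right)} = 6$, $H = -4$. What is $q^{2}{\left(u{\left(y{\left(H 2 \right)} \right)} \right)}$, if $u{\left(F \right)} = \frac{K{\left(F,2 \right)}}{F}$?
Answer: $- \frac{101}{50} \approx -2.02$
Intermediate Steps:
$y{\left(l \right)} = -2 + 6 l$ ($y{\left(l \right)} = -2 + l 6 = -2 + 6 l$)
$u{\left(F \right)} = \frac{1}{F}$ ($u{\left(F \right)} = 1 \frac{1}{F} = \frac{1}{F}$)
$q{\left(R \right)} = \sqrt{-2 + R}$
$q^{2}{\left(u{\left(y{\left(H 2 \right)} \right)} \right)} = \left(\sqrt{-2 + \frac{1}{-2 + 6 \left(\left(-4\right) 2\right)}}\right)^{2} = \left(\sqrt{-2 + \frac{1}{-2 + 6 \left(-8\right)}}\right)^{2} = \left(\sqrt{-2 + \frac{1}{-2 - 48}}\right)^{2} = \left(\sqrt{-2 + \frac{1}{-50}}\right)^{2} = \left(\sqrt{-2 - \frac{1}{50}}\right)^{2} = \left(\sqrt{- \frac{101}{50}}\right)^{2} = \left(\frac{i \sqrt{202}}{10}\right)^{2} = - \frac{101}{50}$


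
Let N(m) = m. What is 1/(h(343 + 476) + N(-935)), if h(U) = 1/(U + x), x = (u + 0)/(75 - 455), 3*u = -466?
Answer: -467063/436703335 ≈ -0.0010695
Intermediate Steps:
u = -466/3 (u = (1/3)*(-466) = -466/3 ≈ -155.33)
x = 233/570 (x = (-466/3 + 0)/(75 - 455) = -466/3/(-380) = -466/3*(-1/380) = 233/570 ≈ 0.40877)
h(U) = 1/(233/570 + U) (h(U) = 1/(U + 233/570) = 1/(233/570 + U))
1/(h(343 + 476) + N(-935)) = 1/(570/(233 + 570*(343 + 476)) - 935) = 1/(570/(233 + 570*819) - 935) = 1/(570/(233 + 466830) - 935) = 1/(570/467063 - 935) = 1/(-436703335/467063) = -467063/436703335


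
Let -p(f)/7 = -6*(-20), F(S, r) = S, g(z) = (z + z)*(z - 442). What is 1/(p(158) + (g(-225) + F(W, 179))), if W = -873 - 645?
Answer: 1/297792 ≈ 3.3580e-6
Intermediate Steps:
W = -1518
g(z) = 2*z*(-442 + z) (g(z) = (2*z)*(-442 + z) = 2*z*(-442 + z))
p(f) = -840 (p(f) = -(-42)*(-20) = -7*120 = -840)
1/(p(158) + (g(-225) + F(W, 179))) = 1/(-840 + (2*(-225)*(-442 - 225) - 1518)) = 1/(-840 + (2*(-225)*(-667) - 1518)) = 1/(-840 + (300150 - 1518)) = 1/(-840 + 298632) = 1/297792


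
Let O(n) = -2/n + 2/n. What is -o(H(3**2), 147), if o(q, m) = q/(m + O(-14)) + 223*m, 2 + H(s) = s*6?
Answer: -4818859/147 ≈ -32781.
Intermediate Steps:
O(n) = 0
H(s) = -2 + 6*s (H(s) = -2 + s*6 = -2 + 6*s)
o(q, m) = 223*m + q/m (o(q, m) = q/(m + 0) + 223*m = q/m + 223*m = 223*m + q/m)
-o(H(3**2), 147) = -(223*147 + (-2 + 6*3**2)/147) = -(32781 + (-2 + 6*9)*(1/147)) = -(32781 + (-2 + 54)*(1/147)) = -(32781 + 52*(1/147)) = -(32781 + 52/147) = -1*4818859/147 = -4818859/147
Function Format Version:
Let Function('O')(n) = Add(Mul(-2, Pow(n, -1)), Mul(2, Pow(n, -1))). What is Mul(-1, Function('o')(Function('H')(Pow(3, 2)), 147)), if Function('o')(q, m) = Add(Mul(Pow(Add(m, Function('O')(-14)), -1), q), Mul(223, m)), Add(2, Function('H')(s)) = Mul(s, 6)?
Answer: Rational(-4818859, 147) ≈ -32781.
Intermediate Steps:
Function('O')(n) = 0
Function('H')(s) = Add(-2, Mul(6, s)) (Function('H')(s) = Add(-2, Mul(s, 6)) = Add(-2, Mul(6, s)))
Function('o')(q, m) = Add(Mul(223, m), Mul(q, Pow(m, -1))) (Function('o')(q, m) = Add(Mul(Pow(Add(m, 0), -1), q), Mul(223, m)) = Add(Mul(Pow(m, -1), q), Mul(223, m)) = Add(Mul(q, Pow(m, -1)), Mul(223, m)) = Add(Mul(223, m), Mul(q, Pow(m, -1))))
Mul(-1, Function('o')(Function('H')(Pow(3, 2)), 147)) = Mul(-1, Add(Mul(223, 147), Mul(Add(-2, Mul(6, Pow(3, 2))), Pow(147, -1)))) = Mul(-1, Add(32781, Mul(Add(-2, Mul(6, 9)), Rational(1, 147)))) = Mul(-1, Add(32781, Mul(Add(-2, 54), Rational(1, 147)))) = Mul(-1, Add(32781, Mul(52, Rational(1, 147)))) = Mul(-1, Add(32781, Rational(52, 147))) = Mul(-1, Rational(4818859, 147)) = Rational(-4818859, 147)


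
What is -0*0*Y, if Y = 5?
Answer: 0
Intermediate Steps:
-0*0*Y = -0*0*5 = -0*5 = -1*0 = 0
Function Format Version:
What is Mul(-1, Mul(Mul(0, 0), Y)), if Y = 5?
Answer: 0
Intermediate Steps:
Mul(-1, Mul(Mul(0, 0), Y)) = Mul(-1, Mul(Mul(0, 0), 5)) = Mul(-1, Mul(0, 5)) = Mul(-1, 0) = 0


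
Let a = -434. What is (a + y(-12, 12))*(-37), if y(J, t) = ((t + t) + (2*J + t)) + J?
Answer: 16058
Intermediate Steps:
y(J, t) = 3*J + 3*t (y(J, t) = (2*t + (t + 2*J)) + J = (2*J + 3*t) + J = 3*J + 3*t)
(a + y(-12, 12))*(-37) = (-434 + (3*(-12) + 3*12))*(-37) = (-434 + (-36 + 36))*(-37) = (-434 + 0)*(-37) = -434*(-37) = 16058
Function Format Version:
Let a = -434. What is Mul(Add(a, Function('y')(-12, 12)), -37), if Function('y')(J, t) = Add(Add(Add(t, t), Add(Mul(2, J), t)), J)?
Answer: 16058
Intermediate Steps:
Function('y')(J, t) = Add(Mul(3, J), Mul(3, t)) (Function('y')(J, t) = Add(Add(Mul(2, t), Add(t, Mul(2, J))), J) = Add(Add(Mul(2, J), Mul(3, t)), J) = Add(Mul(3, J), Mul(3, t)))
Mul(Add(a, Function('y')(-12, 12)), -37) = Mul(Add(-434, Add(Mul(3, -12), Mul(3, 12))), -37) = Mul(Add(-434, Add(-36, 36)), -37) = Mul(Add(-434, 0), -37) = Mul(-434, -37) = 16058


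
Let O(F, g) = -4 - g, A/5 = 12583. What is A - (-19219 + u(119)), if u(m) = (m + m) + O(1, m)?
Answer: 82019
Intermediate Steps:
A = 62915 (A = 5*12583 = 62915)
u(m) = -4 + m (u(m) = (m + m) + (-4 - m) = 2*m + (-4 - m) = -4 + m)
A - (-19219 + u(119)) = 62915 - (-19219 + (-4 + 119)) = 62915 - (-19219 + 115) = 62915 - 1*(-19104) = 62915 + 19104 = 82019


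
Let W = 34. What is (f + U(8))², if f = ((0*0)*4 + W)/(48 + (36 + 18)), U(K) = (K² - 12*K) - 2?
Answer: 10201/9 ≈ 1133.4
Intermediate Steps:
U(K) = -2 + K² - 12*K
f = ⅓ (f = ((0*0)*4 + 34)/(48 + (36 + 18)) = (0*4 + 34)/(48 + 54) = (0 + 34)/102 = 34*(1/102) = ⅓ ≈ 0.33333)
(f + U(8))² = (⅓ + (-2 + 8² - 12*8))² = (⅓ + (-2 + 64 - 96))² = (⅓ - 34)² = (-101/3)² = 10201/9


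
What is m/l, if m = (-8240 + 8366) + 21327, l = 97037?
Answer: 21453/97037 ≈ 0.22108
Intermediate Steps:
m = 21453 (m = 126 + 21327 = 21453)
m/l = 21453/97037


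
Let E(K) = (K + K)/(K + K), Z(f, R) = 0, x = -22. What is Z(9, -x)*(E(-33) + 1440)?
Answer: 0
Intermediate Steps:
E(K) = 1 (E(K) = (2*K)/((2*K)) = (2*K)*(1/(2*K)) = 1)
Z(9, -x)*(E(-33) + 1440) = 0*(1 + 1440) = 0*1441 = 0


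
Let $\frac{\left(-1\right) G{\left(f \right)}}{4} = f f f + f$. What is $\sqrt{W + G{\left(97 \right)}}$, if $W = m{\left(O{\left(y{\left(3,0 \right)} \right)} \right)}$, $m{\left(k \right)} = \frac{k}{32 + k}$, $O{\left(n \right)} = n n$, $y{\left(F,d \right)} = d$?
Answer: $2 i \sqrt{912770} \approx 1910.8 i$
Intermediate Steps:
$G{\left(f \right)} = - 4 f - 4 f^{3}$ ($G{\left(f \right)} = - 4 \left(f f f + f\right) = - 4 \left(f^{2} f + f\right) = - 4 \left(f^{3} + f\right) = - 4 \left(f + f^{3}\right) = - 4 f - 4 f^{3}$)
$O{\left(n \right)} = n^{2}$
$m{\left(k \right)} = \frac{k}{32 + k}$
$W = 0$ ($W = \frac{0^{2}}{32 + 0^{2}} = \frac{0}{32 + 0} = \frac{0}{32} = 0 \cdot \frac{1}{32} = 0$)
$\sqrt{W + G{\left(97 \right)}} = \sqrt{0 - 388 \left(1 + 97^{2}\right)} = \sqrt{0 - 388 \left(1 + 9409\right)} = \sqrt{0 - 388 \cdot 9410} = \sqrt{0 - 3651080} = \sqrt{-3651080} = 2 i \sqrt{912770}$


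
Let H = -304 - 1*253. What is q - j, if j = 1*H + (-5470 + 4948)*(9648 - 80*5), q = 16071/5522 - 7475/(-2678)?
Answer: 124818767493/25853 ≈ 4.8280e+6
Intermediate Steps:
H = -557 (H = -304 - 253 = -557)
q = 147404/25853 (q = 16071*(1/5522) - 7475*(-1/2678) = 1461/502 + 575/206 = 147404/25853 ≈ 5.7016)
j = -4828013 (j = 1*(-557) + (-5470 + 4948)*(9648 - 80*5) = -557 - 522*(9648 - 400) = -557 - 522*9248 = -557 - 4827456 = -4828013)
q - j = 147404/25853 - 1*(-4828013) = 147404/25853 + 4828013 = 124818767493/25853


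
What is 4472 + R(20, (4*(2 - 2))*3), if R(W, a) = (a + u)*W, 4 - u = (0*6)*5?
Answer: 4552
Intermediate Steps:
u = 4 (u = 4 - 0*6*5 = 4 - 0*5 = 4 - 1*0 = 4 + 0 = 4)
R(W, a) = W*(4 + a) (R(W, a) = (a + 4)*W = (4 + a)*W = W*(4 + a))
4472 + R(20, (4*(2 - 2))*3) = 4472 + 20*(4 + (4*(2 - 2))*3) = 4472 + 20*(4 + (4*0)*3) = 4472 + 20*(4 + 0*3) = 4472 + 20*(4 + 0) = 4472 + 20*4 = 4472 + 80 = 4552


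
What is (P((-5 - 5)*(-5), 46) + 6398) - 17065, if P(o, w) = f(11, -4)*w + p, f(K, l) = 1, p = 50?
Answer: -10571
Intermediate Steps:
P(o, w) = 50 + w (P(o, w) = 1*w + 50 = w + 50 = 50 + w)
(P((-5 - 5)*(-5), 46) + 6398) - 17065 = ((50 + 46) + 6398) - 17065 = (96 + 6398) - 17065 = 6494 - 17065 = -10571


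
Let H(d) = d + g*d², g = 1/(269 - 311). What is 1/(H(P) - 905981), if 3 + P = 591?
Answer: -1/913625 ≈ -1.0945e-6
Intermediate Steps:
P = 588 (P = -3 + 591 = 588)
g = -1/42 (g = 1/(-42) = -1/42 ≈ -0.023810)
H(d) = d - d²/42
1/(H(P) - 905981) = 1/((1/42)*588*(42 - 1*588) - 905981) = 1/((1/42)*588*(42 - 588) - 905981) = 1/((1/42)*588*(-546) - 905981) = 1/(-7644 - 905981) = 1/(-913625) = -1/913625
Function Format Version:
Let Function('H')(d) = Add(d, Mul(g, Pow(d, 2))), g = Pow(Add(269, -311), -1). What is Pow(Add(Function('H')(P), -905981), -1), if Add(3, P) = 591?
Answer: Rational(-1, 913625) ≈ -1.0945e-6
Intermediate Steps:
P = 588 (P = Add(-3, 591) = 588)
g = Rational(-1, 42) (g = Pow(-42, -1) = Rational(-1, 42) ≈ -0.023810)
Function('H')(d) = Add(d, Mul(Rational(-1, 42), Pow(d, 2)))
Pow(Add(Function('H')(P), -905981), -1) = Pow(Add(Mul(Rational(1, 42), 588, Add(42, Mul(-1, 588))), -905981), -1) = Pow(Add(Mul(Rational(1, 42), 588, Add(42, -588)), -905981), -1) = Pow(Add(Mul(Rational(1, 42), 588, -546), -905981), -1) = Pow(Add(-7644, -905981), -1) = Pow(-913625, -1) = Rational(-1, 913625)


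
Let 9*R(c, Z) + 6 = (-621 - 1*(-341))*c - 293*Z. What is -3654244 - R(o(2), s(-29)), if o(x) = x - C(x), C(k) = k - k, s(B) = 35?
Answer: -10959125/3 ≈ -3.6530e+6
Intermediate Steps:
C(k) = 0
o(x) = x (o(x) = x - 1*0 = x + 0 = x)
R(c, Z) = -2/3 - 293*Z/9 - 280*c/9 (R(c, Z) = -2/3 + ((-621 - 1*(-341))*c - 293*Z)/9 = -2/3 + ((-621 + 341)*c - 293*Z)/9 = -2/3 + (-280*c - 293*Z)/9 = -2/3 + (-293*Z - 280*c)/9 = -2/3 + (-293*Z/9 - 280*c/9) = -2/3 - 293*Z/9 - 280*c/9)
-3654244 - R(o(2), s(-29)) = -3654244 - (-2/3 - 293/9*35 - 280/9*2) = -3654244 - (-2/3 - 10255/9 - 560/9) = -3654244 - 1*(-3607/3) = -3654244 + 3607/3 = -10959125/3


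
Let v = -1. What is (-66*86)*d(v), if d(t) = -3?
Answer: 17028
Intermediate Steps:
(-66*86)*d(v) = -66*86*(-3) = -5676*(-3) = 17028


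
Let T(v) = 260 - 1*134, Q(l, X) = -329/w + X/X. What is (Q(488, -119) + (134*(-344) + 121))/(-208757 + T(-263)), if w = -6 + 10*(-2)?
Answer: 1194995/5424406 ≈ 0.22030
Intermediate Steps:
w = -26 (w = -6 - 20 = -26)
Q(l, X) = 355/26 (Q(l, X) = -329/(-26) + X/X = -329*(-1/26) + 1 = 329/26 + 1 = 355/26)
T(v) = 126 (T(v) = 260 - 134 = 126)
(Q(488, -119) + (134*(-344) + 121))/(-208757 + T(-263)) = (355/26 + (134*(-344) + 121))/(-208757 + 126) = (355/26 + (-46096 + 121))/(-208631) = (355/26 - 45975)*(-1/208631) = -1194995/26*(-1/208631) = 1194995/5424406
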